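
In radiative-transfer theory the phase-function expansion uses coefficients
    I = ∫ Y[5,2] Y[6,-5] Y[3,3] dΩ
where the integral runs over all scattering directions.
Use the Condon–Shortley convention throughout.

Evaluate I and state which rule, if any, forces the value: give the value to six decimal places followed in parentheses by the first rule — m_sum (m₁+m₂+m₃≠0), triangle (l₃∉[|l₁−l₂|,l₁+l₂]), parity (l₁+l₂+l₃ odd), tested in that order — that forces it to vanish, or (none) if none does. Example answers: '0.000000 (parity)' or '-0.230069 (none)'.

Checks pass: Σm=0; 14 even; l₃=3∈[1,11].
(2·5+1)(2·6+1)(2·3+1) = 1001
Δ: 8! 2! 4! / 15! → 1/675675
sum: t=3:−1/8640 t=4:+1/2304 t=5:−1/8640 = 7/34560
3j²(5 6 3; 0 0 0) = Δ·Π!·Σ² = 7/429  (sign -1)
sum: t=1:−1/241920 = -1/241920
3j²(5 6 3; 2 -5 3) = Δ·Π!·Σ² = 2/91  (sign -1)
combine: 4πI² = 1001·7/429·2/91 = 14/39
take √, sign +1: I = 0.16901560
No selection rule forces the value: the integral is nonzero (none).

0.169016 (none)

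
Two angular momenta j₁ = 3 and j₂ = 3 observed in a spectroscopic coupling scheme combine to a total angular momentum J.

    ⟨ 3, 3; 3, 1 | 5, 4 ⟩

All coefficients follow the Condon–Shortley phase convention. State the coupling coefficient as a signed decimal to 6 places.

j₁+j₂−J=1  J+j₁−j₂=5  J−j₁+j₂=5  j₁+j₂+J+1=12
(j₁±m₁, j₂±m₂, J±M) = (6,0,4,2,9,1)
P² = 4147200
sum k=0..0:
  [0] +1/2880 = 1/2880
S = 1/2880
C² = P²·S² = 1/2 ; C = +0.707107

+√(1/2) ≈ +0.707107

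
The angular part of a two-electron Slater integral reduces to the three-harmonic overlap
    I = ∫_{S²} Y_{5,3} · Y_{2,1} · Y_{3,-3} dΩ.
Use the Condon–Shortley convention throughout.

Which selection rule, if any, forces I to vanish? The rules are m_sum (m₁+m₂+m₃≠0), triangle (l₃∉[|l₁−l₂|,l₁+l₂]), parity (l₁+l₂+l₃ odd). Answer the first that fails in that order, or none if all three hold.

azimuthal sum: 3 + 1 − 3 = 1  ✗
3 ≤ 3 ≤ 7 (triangle on l)
L = 5 + 2 + 3 = 10 (even)

m_sum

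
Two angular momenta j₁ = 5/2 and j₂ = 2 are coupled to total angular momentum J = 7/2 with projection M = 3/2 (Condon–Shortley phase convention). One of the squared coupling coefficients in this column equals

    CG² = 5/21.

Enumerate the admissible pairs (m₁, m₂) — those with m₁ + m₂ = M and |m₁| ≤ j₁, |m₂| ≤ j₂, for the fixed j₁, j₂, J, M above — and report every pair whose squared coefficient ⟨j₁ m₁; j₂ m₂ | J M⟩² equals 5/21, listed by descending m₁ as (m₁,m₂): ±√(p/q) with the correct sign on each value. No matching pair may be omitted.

Admissible pairs with m₁+m₂ = M = 3/2: (-1/2,2), (1/2,1), (3/2,0), (5/2,-1)
  (m₁,m₂)=(5/2,-1): CG² = 5/21, CG = +√(5/21)   ← matches the target
  (m₁,m₂)=(3/2,0): CG² = 2/7, CG = +√(2/7)
  (m₁,m₂)=(1/2,1): CG² = 2/21, CG = −√(2/21)
  (m₁,m₂)=(-1/2,2): CG² = 8/21, CG = −√(8/21)
Pairs with CG² = 5/21: (5/2,-1): +√(5/21)

(5/2,-1): +√(5/21)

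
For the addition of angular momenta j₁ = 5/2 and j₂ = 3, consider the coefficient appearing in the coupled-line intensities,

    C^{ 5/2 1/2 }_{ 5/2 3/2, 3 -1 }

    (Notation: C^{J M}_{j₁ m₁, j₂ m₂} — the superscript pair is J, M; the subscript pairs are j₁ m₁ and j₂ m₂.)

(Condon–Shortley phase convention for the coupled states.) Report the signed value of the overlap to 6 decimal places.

-0.169031

j₁+j₂−J=3  J+j₁−j₂=2  J−j₁+j₂=3  j₁+j₂+J+1=9
(j₁±m₁, j₂±m₂, J±M) = (4,1,2,4,3,2)
P² = 576/35
sum k=0..1:
  [0] +1/12 = 1/12
  [1] −1/8 = -1/8
S = -1/24
C² = P²·S² = 1/35 ; C = -0.169031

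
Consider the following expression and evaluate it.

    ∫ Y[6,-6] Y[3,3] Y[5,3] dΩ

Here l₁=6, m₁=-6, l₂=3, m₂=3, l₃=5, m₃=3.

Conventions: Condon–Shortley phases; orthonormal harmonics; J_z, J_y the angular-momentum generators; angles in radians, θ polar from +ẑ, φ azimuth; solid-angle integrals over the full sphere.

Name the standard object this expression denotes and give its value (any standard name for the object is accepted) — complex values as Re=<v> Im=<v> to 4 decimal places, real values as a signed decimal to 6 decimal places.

Gaunt coefficient, -0.119512

This is a Gaunt coefficient — the integral of a triple product of spherical harmonics over the sphere.
Rules hold: Σm=0, L=14 even, 3≤5≤9.
N = 13·7·11 = 1001
Δ = 4!·8!·2!/15! = 1/675675
Racah Σ t=1..3: t=1:−1/8640 t=2:+1/2304 t=3:−1/8640 = 7/34560
⇒ 3j(6 3 5; 0 0 0)² = 7/429, sgn -1
Racah Σ t=4..4: t=4:+1/1935360 = 1/1935360
⇒ 3j(6 3 5; -6 3 3)² = 1/91, sgn +1
4πI² = N·(3j₀)²·(3jₘ)² = 7/39
I = -1·√(0.179487/4π) = -0.11951207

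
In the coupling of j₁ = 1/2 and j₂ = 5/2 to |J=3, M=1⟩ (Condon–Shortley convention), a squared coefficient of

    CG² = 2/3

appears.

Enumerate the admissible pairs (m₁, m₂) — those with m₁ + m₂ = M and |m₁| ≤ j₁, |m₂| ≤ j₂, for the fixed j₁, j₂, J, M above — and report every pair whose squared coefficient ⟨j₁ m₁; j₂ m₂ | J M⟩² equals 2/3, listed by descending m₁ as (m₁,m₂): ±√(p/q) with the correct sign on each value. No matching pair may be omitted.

Admissible pairs with m₁+m₂ = M = 1: (-1/2,3/2), (1/2,1/2)
  (m₁,m₂)=(1/2,1/2): CG² = 2/3, CG = +√(2/3)   ← matches the target
  (m₁,m₂)=(-1/2,3/2): CG² = 1/3, CG = +√(1/3)
Pairs with CG² = 2/3: (1/2,1/2): +√(2/3)

(1/2,1/2): +√(2/3)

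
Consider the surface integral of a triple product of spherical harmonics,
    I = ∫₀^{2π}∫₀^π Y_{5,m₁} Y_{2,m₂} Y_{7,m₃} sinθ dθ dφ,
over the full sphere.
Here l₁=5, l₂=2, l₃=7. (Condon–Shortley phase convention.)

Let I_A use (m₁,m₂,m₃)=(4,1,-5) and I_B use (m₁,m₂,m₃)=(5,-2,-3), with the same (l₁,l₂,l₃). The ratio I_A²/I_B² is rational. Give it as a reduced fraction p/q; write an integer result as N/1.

Shared (l₁,l₂,l₃)=(5,2,7): N and (l;000)² cancel in I_A²/I_B².
A: Δ = 0!·10!·4!/15! = 1/15015; Racah Σ t=0..0: t=0:+1/2177280 = 1/2177280; ⇒ 3j(5 2 7; 4 1 -5)² = 8/273, sgn +1
B: Δ = 0!·10!·4!/15! = 1/15015; Racah Σ t=0..0: t=0:+1/87091200 = 1/87091200; ⇒ 3j(5 2 7; 5 -2 -3)² = 1/15015, sgn +1
I_A²/I_B² = (8/273)/(1/15015) = 440/1

440/1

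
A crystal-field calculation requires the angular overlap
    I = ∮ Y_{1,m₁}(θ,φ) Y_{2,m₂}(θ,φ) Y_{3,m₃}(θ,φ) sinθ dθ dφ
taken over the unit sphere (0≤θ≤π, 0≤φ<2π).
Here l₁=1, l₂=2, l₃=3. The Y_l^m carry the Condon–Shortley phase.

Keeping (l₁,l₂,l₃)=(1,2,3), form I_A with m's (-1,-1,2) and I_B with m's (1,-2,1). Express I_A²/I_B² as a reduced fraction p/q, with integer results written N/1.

10/1

l's match ⇒ only the (l;m) 3-j factors differ between A and B.
A: triangle coeff Δ(1,2,3) = 1/105; Σ_t [0,0]: t=0:+1/12 = 1/12; (3j)²=2/21 [(1 2 3; -1 -1 2)], sign=-1
B: triangle coeff Δ(1,2,3) = 1/105; Σ_t [0,0]: t=0:+1/48 = 1/48; (3j)²=1/105 [(1 2 3; 1 -2 1)], sign=+1
I_A²/I_B² = (2/21)/(1/105) = 10/1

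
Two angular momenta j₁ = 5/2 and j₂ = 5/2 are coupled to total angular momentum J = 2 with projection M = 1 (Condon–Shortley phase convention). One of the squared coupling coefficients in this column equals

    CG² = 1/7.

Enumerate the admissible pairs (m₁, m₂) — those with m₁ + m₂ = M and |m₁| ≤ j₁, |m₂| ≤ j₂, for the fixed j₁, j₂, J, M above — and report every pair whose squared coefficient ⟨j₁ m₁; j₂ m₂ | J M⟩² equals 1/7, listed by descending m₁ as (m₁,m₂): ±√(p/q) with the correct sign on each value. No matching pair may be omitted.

Admissible pairs with m₁+m₂ = M = 1: (-3/2,5/2), (-1/2,3/2), (1/2,1/2), (3/2,-1/2), (5/2,-3/2)
  (m₁,m₂)=(5/2,-3/2): CG² = 5/14, CG = +√(5/14)
  (m₁,m₂)=(3/2,-1/2): CG² = 1/7, CG = −√(1/7)   ← matches the target
  (m₁,m₂)=(1/2,1/2): CG² = 0/1, CG = 0
  (m₁,m₂)=(-1/2,3/2): CG² = 1/7, CG = +√(1/7)   ← matches the target
  (m₁,m₂)=(-3/2,5/2): CG² = 5/14, CG = −√(5/14)
Pairs with CG² = 1/7: (3/2,-1/2): −√(1/7); (-1/2,3/2): +√(1/7)

(3/2,-1/2): −√(1/7); (-1/2,3/2): +√(1/7)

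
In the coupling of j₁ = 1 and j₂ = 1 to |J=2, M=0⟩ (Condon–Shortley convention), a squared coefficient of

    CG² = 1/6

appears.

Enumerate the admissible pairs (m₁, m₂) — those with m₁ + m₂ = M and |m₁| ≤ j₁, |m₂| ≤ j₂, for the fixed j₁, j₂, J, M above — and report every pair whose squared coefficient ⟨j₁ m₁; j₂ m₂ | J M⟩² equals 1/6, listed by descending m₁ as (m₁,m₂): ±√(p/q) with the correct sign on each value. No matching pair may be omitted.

Admissible pairs with m₁+m₂ = M = 0: (-1,1), (0,0), (1,-1)
  (m₁,m₂)=(1,-1): CG² = 1/6, CG = +√(1/6)   ← matches the target
  (m₁,m₂)=(0,0): CG² = 2/3, CG = +√(2/3)
  (m₁,m₂)=(-1,1): CG² = 1/6, CG = +√(1/6)   ← matches the target
Pairs with CG² = 1/6: (1,-1): +√(1/6); (-1,1): +√(1/6)

(1,-1): +√(1/6); (-1,1): +√(1/6)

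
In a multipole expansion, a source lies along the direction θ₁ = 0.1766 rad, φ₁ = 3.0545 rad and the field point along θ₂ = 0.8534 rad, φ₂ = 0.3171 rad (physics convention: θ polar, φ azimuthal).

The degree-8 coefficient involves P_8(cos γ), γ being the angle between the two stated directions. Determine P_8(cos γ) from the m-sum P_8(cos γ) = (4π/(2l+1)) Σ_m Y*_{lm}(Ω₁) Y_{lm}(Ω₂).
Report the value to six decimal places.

-0.000137

Addition theorem: P_8(cos γ) = (4π/17) Σ_m Y*_{lm}(Ω₁) Y_{lm}(Ω₂), m = −8…8:
  [-8]  conj(Y_{8,-8})(Ω₁) = +0.000000-0.000000i ; Y_{8,-8}(Ω₂) = -0.044068-0.030460i ; Δ = -0.000000+0.000000i
  [-7]  conj(Y_{8,-7})(Ω₁) = -0.000009+0.000006i ; Y_{8,-7}(Ω₂) = -0.112980-0.148956i ; Δ = +0.000002+0.000001i
  [-6]  conj(Y_{8,-6})(Ω₁) = +0.000130-0.000075i ; Y_{8,-6}(Ω₂) = -0.123069-0.357195i ; Δ = -0.000043-0.000037i
  [-5]  conj(Y_{8,-5})(Ω₁) = -0.001401+0.000652i ; Y_{8,-5}(Ω₂) = -0.006651-0.452285i ; Δ = +0.000304+0.000629i
  [-4]  conj(Y_{8,-4})(Ω₁) = +0.011163-0.004054i ; Y_{8,-4}(Ω₂) = +0.061867-0.198316i ; Δ = -0.000113-0.002465i
  [-3]  conj(Y_{8,-3})(Ω₁) = -0.065008+0.017383i ; Y_{8,-3}(Ω₂) = -0.135812+0.190440i ; Δ = +0.005519-0.014741i
  [-2]  conj(Y_{8,-2})(Ω₁) = +0.263120-0.046301i ; Y_{8,-2}(Ω₂) = -0.280971+0.206673i ; Δ = -0.064360+0.067389i
  [-1]  conj(Y_{8,-1})(Ω₁) = -0.647921+0.056572i ; Y_{8,-1}(Ω₂) = +0.077565-0.025455i ; Δ = -0.048816+0.020881i
  [+0]  conj(Y_{8,0})(Ω₁) = +0.595581-0.000000i ; Y_{8,0}(Ω₂) = +0.360705+0.000000i ; Δ = +0.214829+0.000000i
  [+1]  conj(Y_{8,1})(Ω₁) = +0.647921+0.056572i ; Y_{8,1}(Ω₂) = -0.077565-0.025455i ; Δ = -0.048816-0.020881i
  [+2]  conj(Y_{8,2})(Ω₁) = +0.263120+0.046301i ; Y_{8,2}(Ω₂) = -0.280971-0.206673i ; Δ = -0.064360-0.067389i
  [+3]  conj(Y_{8,3})(Ω₁) = +0.065008+0.017383i ; Y_{8,3}(Ω₂) = +0.135812+0.190440i ; Δ = +0.005519+0.014741i
  [+4]  conj(Y_{8,4})(Ω₁) = +0.011163+0.004054i ; Y_{8,4}(Ω₂) = +0.061867+0.198316i ; Δ = -0.000113+0.002465i
  [+5]  conj(Y_{8,5})(Ω₁) = +0.001401+0.000652i ; Y_{8,5}(Ω₂) = +0.006651-0.452285i ; Δ = +0.000304-0.000629i
  [+6]  conj(Y_{8,6})(Ω₁) = +0.000130+0.000075i ; Y_{8,6}(Ω₂) = -0.123069+0.357195i ; Δ = -0.000043+0.000037i
  [+7]  conj(Y_{8,7})(Ω₁) = +0.000009+0.000006i ; Y_{8,7}(Ω₂) = +0.112980-0.148956i ; Δ = +0.000002-0.000001i
  [+8]  conj(Y_{8,8})(Ω₁) = +0.000000+0.000000i ; Y_{8,8}(Ω₂) = -0.044068+0.030460i ; Δ = -0.000000-0.000000i
Σ over m = -0.000186+0.000000i; ×(4π/17) → -0.000137+0.000000i. Real part: -0.000137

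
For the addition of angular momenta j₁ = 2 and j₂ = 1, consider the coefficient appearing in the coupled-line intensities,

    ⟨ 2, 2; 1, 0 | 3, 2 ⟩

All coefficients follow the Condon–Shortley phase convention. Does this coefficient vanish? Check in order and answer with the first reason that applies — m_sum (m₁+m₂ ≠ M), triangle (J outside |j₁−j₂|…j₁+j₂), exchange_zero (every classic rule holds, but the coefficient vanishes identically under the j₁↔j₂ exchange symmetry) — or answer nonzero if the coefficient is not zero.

m-sum: m₁+m₂ = 2+0 = 2, M = 2  ✓
triangle: |j₁−j₂| = 1 ≤ J = 3 ≤ j₁+j₂ = 3  ✓
exchange: j₁≠j₂ or m₁≠m₂ — the exchange symmetry imposes no constraint here
value check: CG = +√(1/3) = +0.577350 ≠ 0

nonzero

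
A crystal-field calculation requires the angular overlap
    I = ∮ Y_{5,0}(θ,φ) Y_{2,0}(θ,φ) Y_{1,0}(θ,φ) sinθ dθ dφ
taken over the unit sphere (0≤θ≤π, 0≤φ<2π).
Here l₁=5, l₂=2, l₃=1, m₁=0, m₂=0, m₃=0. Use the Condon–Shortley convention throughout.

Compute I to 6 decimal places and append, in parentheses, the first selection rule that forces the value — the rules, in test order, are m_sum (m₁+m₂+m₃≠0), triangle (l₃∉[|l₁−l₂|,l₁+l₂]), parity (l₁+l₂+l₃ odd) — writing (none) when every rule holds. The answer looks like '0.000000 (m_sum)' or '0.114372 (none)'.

0.000000 (triangle)

triangle: need 3≤l₃≤7, have 1; I=0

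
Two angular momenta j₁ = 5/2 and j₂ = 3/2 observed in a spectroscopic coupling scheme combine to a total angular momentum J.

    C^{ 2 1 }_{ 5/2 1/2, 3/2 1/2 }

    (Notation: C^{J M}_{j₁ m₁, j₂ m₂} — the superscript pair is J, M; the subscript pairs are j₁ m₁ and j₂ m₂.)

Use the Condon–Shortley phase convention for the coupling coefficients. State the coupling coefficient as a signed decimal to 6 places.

−√(25/84) = -0.545545

triangle: 2!×3!×1!/7! = 12/5040
(j±m)!: 3!×2!×2!×1!×3!×1! = 144
prefactor² = (2J+1)×Δ×N² = 12/7
  k=1: −1/(1!×1!×1!×1!×2!×0!) = -1/2
  k=2: +1/(2!×0!×0!×0!×3!×1!) = 1/12
Σ = -5/12  ⇒  CG² = 12/7×(-5/12)² = 25/84
CG = −√(25/84) = -0.545545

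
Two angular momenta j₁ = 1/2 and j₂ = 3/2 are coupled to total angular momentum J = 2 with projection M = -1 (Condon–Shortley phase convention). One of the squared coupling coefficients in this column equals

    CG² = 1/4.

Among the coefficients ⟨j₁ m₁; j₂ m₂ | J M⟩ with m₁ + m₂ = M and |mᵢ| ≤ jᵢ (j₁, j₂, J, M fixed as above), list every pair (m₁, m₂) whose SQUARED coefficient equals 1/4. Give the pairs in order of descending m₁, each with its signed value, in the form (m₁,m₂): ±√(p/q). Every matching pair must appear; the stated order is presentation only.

(1/2,-3/2): +√(1/4)

Admissible pairs with m₁+m₂ = M = -1: (-1/2,-1/2), (1/2,-3/2)
  (m₁,m₂)=(1/2,-3/2): CG² = 1/4, CG = +√(1/4)   ← matches the target
  (m₁,m₂)=(-1/2,-1/2): CG² = 3/4, CG = +√(3/4)
Pairs with CG² = 1/4: (1/2,-3/2): +√(1/4)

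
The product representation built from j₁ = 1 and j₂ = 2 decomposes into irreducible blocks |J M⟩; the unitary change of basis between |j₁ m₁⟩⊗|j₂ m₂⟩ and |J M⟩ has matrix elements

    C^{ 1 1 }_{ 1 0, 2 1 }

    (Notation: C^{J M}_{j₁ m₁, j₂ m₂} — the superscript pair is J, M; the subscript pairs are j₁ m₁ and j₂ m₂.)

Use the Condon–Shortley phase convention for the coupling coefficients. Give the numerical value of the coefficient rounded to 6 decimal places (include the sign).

−√(3/10) = -0.547723

triangle: 2!·0!·2!/5! = 4/120
(j±m)!: 1!·1!·3!·1!·2!·0! = 12
prefactor² = (2J+1)·Δ·N² = 6/5
  k=1: −1/(1!·1!·0!·2!·0!·0!) = -1/2
Σ = -1/2  ⇒  CG² = 6/5·(-1/2)² = 3/10
CG = −√(3/10) = -0.547723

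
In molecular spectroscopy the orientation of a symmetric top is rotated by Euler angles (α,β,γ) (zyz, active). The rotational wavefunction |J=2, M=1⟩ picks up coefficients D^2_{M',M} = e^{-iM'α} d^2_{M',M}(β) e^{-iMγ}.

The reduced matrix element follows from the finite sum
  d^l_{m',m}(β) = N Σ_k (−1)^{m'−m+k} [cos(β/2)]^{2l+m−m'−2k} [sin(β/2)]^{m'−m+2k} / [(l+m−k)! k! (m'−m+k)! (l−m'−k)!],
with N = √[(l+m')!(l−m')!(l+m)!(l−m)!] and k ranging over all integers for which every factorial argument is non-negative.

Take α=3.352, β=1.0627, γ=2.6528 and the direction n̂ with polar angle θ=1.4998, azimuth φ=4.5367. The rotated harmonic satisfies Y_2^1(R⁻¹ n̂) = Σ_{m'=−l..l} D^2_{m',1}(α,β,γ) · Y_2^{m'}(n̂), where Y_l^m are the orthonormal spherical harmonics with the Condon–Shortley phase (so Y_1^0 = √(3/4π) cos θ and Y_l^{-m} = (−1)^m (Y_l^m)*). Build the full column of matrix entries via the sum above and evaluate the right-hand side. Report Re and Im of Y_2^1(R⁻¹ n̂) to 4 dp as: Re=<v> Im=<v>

Need the full column D^2_{m',1} for m'=−2..2 at α=3.3520, β=1.0627, γ=2.6528.
cos(β/2)=0.862124, sin(β/2)=0.506698
d^2_{-2,1}: single k=3 term ⇒ +0.224309;  D = -0.137738-0.177039i
d^2_{-1,1}: k∈[2..3] ⇒ +0.572477 -0.065917 = +0.506561;  D = +0.387700+0.326025i
d^2_{0,1}: k∈[1..2] ⇒ +0.795305 -0.274721 = +0.520583;  D = -0.459623-0.244445i
d^2_{1,1}: k∈[0..1] ⇒ +0.552432 -0.572477 = -0.020046;  D = -0.019274-0.005509i
d^2_{2,1}: single k=0 term ⇒ -0.649363;  D = +0.647864+0.044108i
Y_2^{m'}(θ=1.4998,φ=4.5367) and Σ D·Y over m':
  (-0.1377-0.1770i)·(-0.3608-0.1323i)  (+0.3877+0.3260i)·(-0.0096+0.0538i)  (-0.4596-0.2444i)·(-0.3106+0.0000i)  (-0.0193-0.0055i)·(+0.0096+0.0538i)  (+0.6479+0.0441i)·(-0.3608+0.1323i)
Y_2^1(R⁻¹ n̂) = -0.091698+0.244484i

Re=-0.0917 Im=0.2445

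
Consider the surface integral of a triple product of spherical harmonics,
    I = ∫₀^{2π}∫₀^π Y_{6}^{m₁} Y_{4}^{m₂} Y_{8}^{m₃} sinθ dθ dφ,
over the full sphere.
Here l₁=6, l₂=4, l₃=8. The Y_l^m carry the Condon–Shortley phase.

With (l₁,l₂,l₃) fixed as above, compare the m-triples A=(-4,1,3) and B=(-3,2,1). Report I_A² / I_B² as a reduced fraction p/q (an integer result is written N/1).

112211/112903

l's match ⇒ only the (l;m) 3-j factors differ between A and B.
A: triangle coeff Δ(6,4,8) = 1/23279256; Σ_t [0,2]: t=0:+1/870912000 t=1:−1/17418240 t=2:+1/5806080 = 101/870912000; (3j)²=10201/705432 [(6 4 8; -4 1 3)], sign=-1
B: triangle coeff Δ(6,4,8) = 1/23279256; Σ_t [0,2]: t=0:+1/522547200 t=1:−1/9676800 t=2:+1/2903040 = 127/522547200; (3j)²=16129/1108536 [(6 4 8; -3 2 1)], sign=-1
I_A²/I_B² = (10201/705432)/(16129/1108536) = 112211/112903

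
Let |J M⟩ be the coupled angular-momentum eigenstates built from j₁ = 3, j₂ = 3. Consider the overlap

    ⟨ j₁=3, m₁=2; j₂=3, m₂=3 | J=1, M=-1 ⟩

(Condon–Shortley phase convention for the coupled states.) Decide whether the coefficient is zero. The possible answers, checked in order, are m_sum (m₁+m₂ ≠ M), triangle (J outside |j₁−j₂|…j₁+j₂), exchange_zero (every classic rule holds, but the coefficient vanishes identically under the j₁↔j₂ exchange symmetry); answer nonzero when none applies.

m_sum

m-sum: m₁+m₂ = 2+3 = 5, M = -1  ✗ ⇒ coefficient is 0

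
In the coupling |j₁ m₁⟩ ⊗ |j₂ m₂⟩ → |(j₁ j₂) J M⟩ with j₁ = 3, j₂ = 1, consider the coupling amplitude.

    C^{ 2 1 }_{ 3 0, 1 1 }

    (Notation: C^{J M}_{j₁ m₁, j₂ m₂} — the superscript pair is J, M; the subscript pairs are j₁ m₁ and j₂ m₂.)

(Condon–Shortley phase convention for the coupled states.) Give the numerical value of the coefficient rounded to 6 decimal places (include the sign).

triangle: 2!×4!×0!/7! = 48/5040
(j±m)!: 3!×3!×2!×0!×3!×1! = 432
prefactor² = (2J+1)×Δ×N² = 144/7
  k=2: +1/(2!×0!×1!×0!×3!×0!) = 1/12
Σ = 1/12  ⇒  CG² = 144/7×(1/12)² = 1/7
CG = +√(1/7) = +0.377964

+0.377964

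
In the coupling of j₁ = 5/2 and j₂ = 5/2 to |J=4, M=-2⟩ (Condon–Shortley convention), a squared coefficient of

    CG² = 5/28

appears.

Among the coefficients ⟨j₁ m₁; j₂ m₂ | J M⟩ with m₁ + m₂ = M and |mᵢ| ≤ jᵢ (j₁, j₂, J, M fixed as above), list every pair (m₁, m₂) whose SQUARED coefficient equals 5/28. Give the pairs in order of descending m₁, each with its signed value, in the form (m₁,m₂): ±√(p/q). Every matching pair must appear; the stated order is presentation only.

Admissible pairs with m₁+m₂ = M = -2: (-5/2,1/2), (-3/2,-1/2), (-1/2,-3/2), (1/2,-5/2)
  (m₁,m₂)=(1/2,-5/2): CG² = 9/28, CG = +√(9/28)
  (m₁,m₂)=(-1/2,-3/2): CG² = 5/28, CG = +√(5/28)   ← matches the target
  (m₁,m₂)=(-3/2,-1/2): CG² = 5/28, CG = −√(5/28)   ← matches the target
  (m₁,m₂)=(-5/2,1/2): CG² = 9/28, CG = −√(9/28)
Pairs with CG² = 5/28: (-1/2,-3/2): +√(5/28); (-3/2,-1/2): −√(5/28)

(-1/2,-3/2): +√(5/28); (-3/2,-1/2): −√(5/28)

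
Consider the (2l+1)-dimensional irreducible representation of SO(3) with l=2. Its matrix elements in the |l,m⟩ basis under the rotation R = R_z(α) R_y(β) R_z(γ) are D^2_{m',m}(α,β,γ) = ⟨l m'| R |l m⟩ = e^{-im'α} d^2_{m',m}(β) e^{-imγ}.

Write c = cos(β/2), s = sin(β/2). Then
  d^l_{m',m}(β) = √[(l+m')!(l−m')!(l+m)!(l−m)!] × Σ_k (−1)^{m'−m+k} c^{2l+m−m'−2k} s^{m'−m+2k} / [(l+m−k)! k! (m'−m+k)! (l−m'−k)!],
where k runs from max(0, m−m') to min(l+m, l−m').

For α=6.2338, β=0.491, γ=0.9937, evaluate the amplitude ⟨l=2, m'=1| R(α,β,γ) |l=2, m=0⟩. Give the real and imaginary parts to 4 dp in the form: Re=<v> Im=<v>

First d^2_{1,0}(β=0.4910), then the phase factors e^{-i(1)α} and e^{-i(0)γ}:
Half-angle: c=0.970016, s=0.243041. N=√(6·1·2·2)=4.898979
k∈{0,1} keeps every argument non-negative
  k=0: (−1)^1·4.8990/(2)·0.9700^3·0.2430^1 = -0.543366
  k=1: (−1)^2·4.8990/(2)·0.9700^1·0.2430^3 = +0.034111
d^2_{1,0}(0.4910) = -0.543366 +0.034111 = -0.509255
D = (+0.998781+0.049365i)·(-0.509255)·(+1.000000+0.000000i) = -0.508634-0.025139i

Re=-0.5086 Im=-0.0251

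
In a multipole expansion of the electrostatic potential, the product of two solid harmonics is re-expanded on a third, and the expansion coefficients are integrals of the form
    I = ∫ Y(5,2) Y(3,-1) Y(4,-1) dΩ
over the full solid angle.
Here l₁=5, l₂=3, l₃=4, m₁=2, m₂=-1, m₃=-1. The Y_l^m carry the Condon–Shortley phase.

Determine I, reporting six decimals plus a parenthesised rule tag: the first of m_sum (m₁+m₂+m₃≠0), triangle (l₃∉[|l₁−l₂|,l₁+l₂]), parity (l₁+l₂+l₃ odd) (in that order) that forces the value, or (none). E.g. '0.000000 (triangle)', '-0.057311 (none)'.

Rules hold: Σm=0, L=12 even, 2≤4≤8.
N = 11·7·9 = 693
Δ = 4!·6!·2!/13! = 1/180180
Racah Σ t=1..3: t=1:−1/576 t=2:+1/144 t=3:−1/576 = 1/288
⇒ 3j(5 3 4; 0 0 0)² = 20/1001, sgn +1
Racah Σ t=0..2: t=0:+1/1728 t=1:−1/288 t=2:+1/960 = -1/540
⇒ 3j(5 3 4; 2 -1 -1)² = 128/6435, sgn +1
4πI² = N·(3j₀)²·(3jₘ)² = 512/1859
I = +1·√(0.275417/4π) = 0.14804384
No selection rule forces the value: the integral is nonzero (none).

0.148044 (none)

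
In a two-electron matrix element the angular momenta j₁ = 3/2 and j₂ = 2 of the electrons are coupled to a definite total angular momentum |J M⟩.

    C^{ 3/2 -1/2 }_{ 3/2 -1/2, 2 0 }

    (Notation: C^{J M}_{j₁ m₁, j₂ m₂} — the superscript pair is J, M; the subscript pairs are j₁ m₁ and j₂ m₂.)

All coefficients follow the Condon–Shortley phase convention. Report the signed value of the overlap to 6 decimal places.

−√(1/5) = -0.447214

j₁+j₂−J=2  J+j₁−j₂=1  J−j₁+j₂=2  j₁+j₂+J+1=6
(j₁±m₁, j₂±m₂, J±M) = (1,2,2,2,1,2)
P² = 16/45
sum k=1..2:
  [1] −1/1 = -1
  [2] +1/4 = 1/4
S = -3/4
C² = P²·S² = 1/5 ; C = -0.447214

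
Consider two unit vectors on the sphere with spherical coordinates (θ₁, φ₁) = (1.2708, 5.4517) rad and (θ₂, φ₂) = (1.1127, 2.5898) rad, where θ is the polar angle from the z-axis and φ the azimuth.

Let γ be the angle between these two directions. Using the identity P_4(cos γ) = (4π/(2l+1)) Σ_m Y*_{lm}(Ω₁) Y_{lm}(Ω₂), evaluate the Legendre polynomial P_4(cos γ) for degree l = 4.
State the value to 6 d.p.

-0.416980

Summing Y*_{l m}(θ₁,φ₁)·Y_{l m}(θ₂,φ₂) over m ∈ [−4, 4]; prefactor 4π/(2·4+1) = 1.396263:
  [-4]  conj(Y_{4,-4})(Ω₁) = -0.362369+0.067569i ; Y_{4,-4}(Ω₂) = -0.170180+0.230307i ; Δ = +0.046106-0.094955i
  [-3]  conj(Y_{4,-3})(Ω₁) = -0.257303-0.194443i ; Y_{4,-3}(Ω₂) = +0.033739-0.397943i ; Δ = -0.086058+0.095831i
  [-2]  conj(Y_{4,-2})(Ω₁) = +0.010923+0.118167i ; Y_{4,-2}(Ω₂) = +0.044728+0.088666i ; Δ = -0.009989+0.006254i
  [-1]  conj(Y_{4,-1})(Ω₁) = -0.214960+0.235746i ; Y_{4,-1}(Ω₂) = +0.260624+0.160433i ; Δ = -0.093845+0.026954i
  [+0]  conj(Y_{4,0})(Ω₁) = +0.068446-0.000000i ; Y_{4,0}(Ω₂) = -0.161699+0.000000i ; Δ = -0.011068+0.000000i
  [+1]  conj(Y_{4,1})(Ω₁) = +0.214960+0.235746i ; Y_{4,1}(Ω₂) = -0.260624+0.160433i ; Δ = -0.093845-0.026954i
  [+2]  conj(Y_{4,2})(Ω₁) = +0.010923-0.118167i ; Y_{4,2}(Ω₂) = +0.044728-0.088666i ; Δ = -0.009989-0.006254i
  [+3]  conj(Y_{4,3})(Ω₁) = +0.257303-0.194443i ; Y_{4,3}(Ω₂) = -0.033739-0.397943i ; Δ = -0.086058-0.095831i
  [+4]  conj(Y_{4,4})(Ω₁) = -0.362369-0.067569i ; Y_{4,4}(Ω₂) = -0.170180-0.230307i ; Δ = +0.046106+0.094955i
Σ over m = -0.298640+0.000000i; ×(4π/9) → -0.416980+0.000000i. Real part: -0.416980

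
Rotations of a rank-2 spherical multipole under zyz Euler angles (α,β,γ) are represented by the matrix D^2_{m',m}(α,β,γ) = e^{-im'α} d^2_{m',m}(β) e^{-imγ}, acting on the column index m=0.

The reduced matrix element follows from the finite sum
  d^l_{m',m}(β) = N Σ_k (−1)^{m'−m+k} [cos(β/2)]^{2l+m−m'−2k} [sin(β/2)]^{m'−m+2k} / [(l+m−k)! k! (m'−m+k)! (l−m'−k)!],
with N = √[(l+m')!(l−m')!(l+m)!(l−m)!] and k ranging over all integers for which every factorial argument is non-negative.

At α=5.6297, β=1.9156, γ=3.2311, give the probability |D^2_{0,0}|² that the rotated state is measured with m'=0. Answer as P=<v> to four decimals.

P=0.1080

Split into d^2_{0,0}(β=1.9156) × two z-phases.
With c≡cos(β/2)=0.575321 and s≡sin(β/2)=0.817928, N=[2·2·2·2]^{1/2}=4.000000
k: max(0,(0)−(0))=0 … min(2+(0),2−(0))=2
  k=0: (−1)^0·4.0000/(4)·0.5753^4·0.8179^0 = +0.109557
  k=1: (−1)^1·4.0000/(1)·0.5753^2·0.8179^2 = -0.885748
  k=2: (−1)^2·4.0000/(4)·0.5753^0·0.8179^4 = +0.447569
d^2_{0,0}(1.9156) = +0.109557 -0.885748 +0.447569 = -0.328622
|D^2_{0,0}|² = |d^2_{0,0}(β)|² = (-0.328622)² = 0.107992 (the z-rotation phases have unit modulus)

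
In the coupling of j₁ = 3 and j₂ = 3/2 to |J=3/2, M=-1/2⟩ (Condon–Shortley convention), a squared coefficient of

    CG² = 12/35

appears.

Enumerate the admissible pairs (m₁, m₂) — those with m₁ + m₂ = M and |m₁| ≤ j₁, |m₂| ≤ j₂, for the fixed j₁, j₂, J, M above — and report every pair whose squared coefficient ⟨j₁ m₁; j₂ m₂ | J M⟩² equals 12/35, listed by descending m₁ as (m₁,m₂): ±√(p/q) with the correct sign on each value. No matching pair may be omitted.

(-1,1/2): +√(12/35)

Admissible pairs with m₁+m₂ = M = -1/2: (-2,3/2), (-1,1/2), (0,-1/2), (1,-3/2)
  (m₁,m₂)=(1,-3/2): CG² = 4/35, CG = +√(4/35)
  (m₁,m₂)=(0,-1/2): CG² = 9/35, CG = −√(9/35)
  (m₁,m₂)=(-1,1/2): CG² = 12/35, CG = +√(12/35)   ← matches the target
  (m₁,m₂)=(-2,3/2): CG² = 2/7, CG = −√(2/7)
Pairs with CG² = 12/35: (-1,1/2): +√(12/35)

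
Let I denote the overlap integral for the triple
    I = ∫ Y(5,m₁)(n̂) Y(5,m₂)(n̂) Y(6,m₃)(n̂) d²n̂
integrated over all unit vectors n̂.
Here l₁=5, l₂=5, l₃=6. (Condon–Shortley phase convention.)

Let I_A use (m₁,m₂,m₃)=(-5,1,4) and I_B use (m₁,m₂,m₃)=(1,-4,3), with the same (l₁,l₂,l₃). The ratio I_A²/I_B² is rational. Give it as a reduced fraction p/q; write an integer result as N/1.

75/1

Shared (l₁,l₂,l₃)=(5,5,6): N and (l;000)² cancel in I_A²/I_B².
A: Δ = 4!·6!·6!/17! = 1/28588560; Racah Σ t=4..4: t=4:+1/829440 = 1/829440; ⇒ 3j(5 5 6; -5 1 4)² = 225/9724, sgn +1
B: Δ = 4!·6!·6!/17! = 1/28588560; Racah Σ t=0..1: t=0:+1/138240 t=1:−1/155520 = 1/1244160; ⇒ 3j(5 5 6; 1 -4 3)² = 3/9724, sgn -1
I_A²/I_B² = (225/9724)/(3/9724) = 75/1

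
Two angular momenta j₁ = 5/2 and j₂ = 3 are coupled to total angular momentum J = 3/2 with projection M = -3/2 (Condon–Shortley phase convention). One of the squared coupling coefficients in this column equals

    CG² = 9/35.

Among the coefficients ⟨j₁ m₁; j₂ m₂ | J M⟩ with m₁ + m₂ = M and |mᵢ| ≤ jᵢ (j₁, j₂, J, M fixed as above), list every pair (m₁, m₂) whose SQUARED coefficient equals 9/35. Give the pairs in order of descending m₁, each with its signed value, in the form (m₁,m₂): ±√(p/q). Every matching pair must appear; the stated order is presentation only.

(-1/2,-1): +√(9/35)

Admissible pairs with m₁+m₂ = M = -3/2: (-5/2,1), (-3/2,0), (-1/2,-1), (1/2,-2), (3/2,-3)
  (m₁,m₂)=(3/2,-3): CG² = 3/14, CG = +√(3/14)
  (m₁,m₂)=(1/2,-2): CG² = 2/7, CG = −√(2/7)
  (m₁,m₂)=(-1/2,-1): CG² = 9/35, CG = +√(9/35)   ← matches the target
  (m₁,m₂)=(-3/2,0): CG² = 6/35, CG = −√(6/35)
  (m₁,m₂)=(-5/2,1): CG² = 1/14, CG = +√(1/14)
Pairs with CG² = 9/35: (-1/2,-1): +√(9/35)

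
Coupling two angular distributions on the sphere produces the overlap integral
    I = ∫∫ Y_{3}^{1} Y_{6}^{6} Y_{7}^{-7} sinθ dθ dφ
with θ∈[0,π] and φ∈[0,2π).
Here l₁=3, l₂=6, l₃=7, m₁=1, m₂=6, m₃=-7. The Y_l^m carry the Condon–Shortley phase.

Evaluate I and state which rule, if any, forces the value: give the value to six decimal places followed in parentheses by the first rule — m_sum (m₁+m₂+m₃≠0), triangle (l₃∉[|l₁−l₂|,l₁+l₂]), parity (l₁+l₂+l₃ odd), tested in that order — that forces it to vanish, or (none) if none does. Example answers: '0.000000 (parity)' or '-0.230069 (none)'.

0.220392 (none)

Checks pass: Σm=0; 16 even; l₃=7∈[3,9].
(2·3+1)(2·6+1)(2·7+1) = 1365
Δ: 2! 4! 10! / 17! → 1/2042040
sum: t=0:+1/207360 t=1:−1/57600 t=2:+1/207360 = -1/129600
3j²(3 6 7; 0 0 0) = Δ·Π!·Σ² = 168/12155  (sign +1)
sum: t=2:+1/174182400 = 1/174182400
3j²(3 6 7; 1 6 -7) = Δ·Π!·Σ² = 11/340  (sign +1)
combine: 4πI² = 1365·168/12155·11/340 = 882/1445
take √, sign +1: I = 0.22039180
No selection rule forces the value: the integral is nonzero (none).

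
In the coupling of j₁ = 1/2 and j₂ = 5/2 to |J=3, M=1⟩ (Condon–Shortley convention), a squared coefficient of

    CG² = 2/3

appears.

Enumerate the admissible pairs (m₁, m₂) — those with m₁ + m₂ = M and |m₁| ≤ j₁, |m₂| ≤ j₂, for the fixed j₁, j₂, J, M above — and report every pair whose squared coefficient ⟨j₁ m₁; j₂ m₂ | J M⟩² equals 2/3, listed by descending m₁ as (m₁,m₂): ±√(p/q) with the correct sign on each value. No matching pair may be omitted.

(1/2,1/2): +√(2/3)

Admissible pairs with m₁+m₂ = M = 1: (-1/2,3/2), (1/2,1/2)
  (m₁,m₂)=(1/2,1/2): CG² = 2/3, CG = +√(2/3)   ← matches the target
  (m₁,m₂)=(-1/2,3/2): CG² = 1/3, CG = +√(1/3)
Pairs with CG² = 2/3: (1/2,1/2): +√(2/3)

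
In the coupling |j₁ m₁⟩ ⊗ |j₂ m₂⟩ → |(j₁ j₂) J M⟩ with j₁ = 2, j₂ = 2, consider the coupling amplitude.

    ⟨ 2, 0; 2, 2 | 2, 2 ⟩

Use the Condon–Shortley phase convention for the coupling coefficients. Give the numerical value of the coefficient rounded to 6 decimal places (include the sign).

+√(2/7) ≈ +0.534522

√[5·2!2!2!/7! · 2!2!4!0!4!0!] = √(128/7)
  +(−1)^2/∏(2,0,0,2,2,0)! = 1/8  (running 1/8)
⟨..|..⟩ = √(128/7)·(1/8) = +0.534522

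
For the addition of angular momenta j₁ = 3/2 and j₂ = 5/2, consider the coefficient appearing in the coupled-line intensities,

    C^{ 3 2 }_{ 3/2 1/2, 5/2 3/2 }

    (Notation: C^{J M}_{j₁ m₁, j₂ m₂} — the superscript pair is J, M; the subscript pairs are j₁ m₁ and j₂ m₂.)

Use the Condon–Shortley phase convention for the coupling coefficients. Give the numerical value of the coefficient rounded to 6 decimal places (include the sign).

−√(1/12) ≈ -0.288675

j₁+j₂−J=1  J+j₁−j₂=2  J−j₁+j₂=4  j₁+j₂+J+1=8
(j₁±m₁, j₂±m₂, J±M) = (2,1,4,1,5,1)
P² = 48
sum k=0..1:
  [0] +1/24 = 1/24
  [1] −1/12 = -1/12
S = -1/24
C² = P²·S² = 1/12 ; C = -0.288675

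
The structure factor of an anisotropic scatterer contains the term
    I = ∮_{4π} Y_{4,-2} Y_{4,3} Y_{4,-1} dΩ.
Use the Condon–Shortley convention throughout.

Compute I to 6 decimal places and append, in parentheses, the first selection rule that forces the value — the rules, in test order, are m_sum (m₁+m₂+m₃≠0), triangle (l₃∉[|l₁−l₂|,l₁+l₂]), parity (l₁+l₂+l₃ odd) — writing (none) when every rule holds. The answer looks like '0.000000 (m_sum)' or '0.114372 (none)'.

-0.063661 (none)

Rules hold: Σm=0, L=12 even, 0≤4≤8.
N = 9·9·9 = 729
Δ = 4!·4!·4!/13! = 1/450450
Racah Σ t=0..4: t=0:+1/13824 t=1:−1/216 t=2:+1/64 t=3:−1/216 t=4:+1/13824 = 5/768
⇒ 3j(4 4 4; 0 0 0)² = 18/1001, sgn +1
Racah Σ t=3..4: t=3:−1/864 t=4:+1/576 = 1/1728
⇒ 3j(4 4 4; -2 3 -1)² = 5/1287, sgn -1
4πI² = N·(3j₀)²·(3jₘ)² = 7290/143143
I = -1·√(0.0509281/4π) = -0.06366105
No selection rule forces the value: the integral is nonzero (none).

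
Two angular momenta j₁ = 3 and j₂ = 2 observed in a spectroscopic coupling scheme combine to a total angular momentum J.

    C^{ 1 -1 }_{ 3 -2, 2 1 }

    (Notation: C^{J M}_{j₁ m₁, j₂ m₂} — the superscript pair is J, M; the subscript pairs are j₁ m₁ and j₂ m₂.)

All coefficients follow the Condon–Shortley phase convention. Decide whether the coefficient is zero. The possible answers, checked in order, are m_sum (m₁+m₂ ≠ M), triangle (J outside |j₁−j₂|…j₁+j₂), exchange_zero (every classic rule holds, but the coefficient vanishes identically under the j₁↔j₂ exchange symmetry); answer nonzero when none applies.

nonzero

m-sum: m₁+m₂ = -2+1 = -1, M = -1  ✓
triangle: |j₁−j₂| = 1 ≤ J = 1 ≤ j₁+j₂ = 5  ✓
exchange: j₁≠j₂ or m₁≠m₂ — the exchange symmetry imposes no constraint here
value check: CG = −√(2/7) = -0.534522 ≠ 0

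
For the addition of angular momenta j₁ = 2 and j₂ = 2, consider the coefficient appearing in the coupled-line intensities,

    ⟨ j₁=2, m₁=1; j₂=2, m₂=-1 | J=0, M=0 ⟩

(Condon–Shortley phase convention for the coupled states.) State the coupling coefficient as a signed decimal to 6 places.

−√(1/5) = -0.447214

j₁+j₂−J=4  J+j₁−j₂=0  J−j₁+j₂=0  j₁+j₂+J+1=5
(j₁±m₁, j₂±m₂, J±M) = (3,1,1,3,0,0)
P² = 36/5
sum k=1..1:
  [1] −1/6 = -1/6
S = -1/6
C² = P²·S² = 1/5 ; C = -0.447214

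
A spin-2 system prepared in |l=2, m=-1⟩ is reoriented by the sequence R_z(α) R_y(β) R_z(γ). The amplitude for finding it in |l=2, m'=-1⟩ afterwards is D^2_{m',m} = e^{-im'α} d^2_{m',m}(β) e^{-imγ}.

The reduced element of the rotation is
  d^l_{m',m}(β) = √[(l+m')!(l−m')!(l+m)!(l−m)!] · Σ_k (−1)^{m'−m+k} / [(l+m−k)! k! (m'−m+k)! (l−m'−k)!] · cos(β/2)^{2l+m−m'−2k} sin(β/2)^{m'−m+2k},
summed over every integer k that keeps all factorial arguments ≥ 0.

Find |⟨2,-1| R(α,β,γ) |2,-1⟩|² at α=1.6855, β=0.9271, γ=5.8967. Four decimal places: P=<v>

P=0.0257

Split into d^2_{-1,-1}(β=0.9271) × two z-phases.
With c≡cos(β/2)=0.894471 and s≡sin(β/2)=0.447126, N=[1·6·1·6]^{1/2}=6.000000
k: max(0,(-1)−(-1))=0 … min(2+(-1),2−(-1))=1
  k=0: (−1)^0·6.0000/(6)·0.8945^4·0.4471^0 = +0.640125
  k=1: (−1)^1·6.0000/(2)·0.8945^2·0.4471^2 = -0.479859
d^2_{-1,-1}(0.9271) = +0.640125 -0.479859 = +0.160266
|D^2_{-1,-1}|² = |d^2_{-1,-1}(β)|² = (+0.160266)² = 0.025685 (the z-rotation phases have unit modulus)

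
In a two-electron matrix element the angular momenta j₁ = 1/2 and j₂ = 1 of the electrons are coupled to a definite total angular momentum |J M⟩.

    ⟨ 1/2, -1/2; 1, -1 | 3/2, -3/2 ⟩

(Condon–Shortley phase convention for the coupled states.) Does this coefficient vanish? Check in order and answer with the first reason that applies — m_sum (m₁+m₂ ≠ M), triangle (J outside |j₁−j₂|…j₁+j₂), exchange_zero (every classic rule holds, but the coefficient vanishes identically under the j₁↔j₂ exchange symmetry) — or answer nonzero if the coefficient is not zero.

m-sum: m₁+m₂ = -1/2+(-1) = -3/2, M = -3/2  ✓
triangle: |j₁−j₂| = 1/2 ≤ J = 3/2 ≤ j₁+j₂ = 3/2  ✓
exchange: j₁≠j₂ or m₁≠m₂ — the exchange symmetry imposes no constraint here
value check: CG = +1 = +1.000000 ≠ 0

nonzero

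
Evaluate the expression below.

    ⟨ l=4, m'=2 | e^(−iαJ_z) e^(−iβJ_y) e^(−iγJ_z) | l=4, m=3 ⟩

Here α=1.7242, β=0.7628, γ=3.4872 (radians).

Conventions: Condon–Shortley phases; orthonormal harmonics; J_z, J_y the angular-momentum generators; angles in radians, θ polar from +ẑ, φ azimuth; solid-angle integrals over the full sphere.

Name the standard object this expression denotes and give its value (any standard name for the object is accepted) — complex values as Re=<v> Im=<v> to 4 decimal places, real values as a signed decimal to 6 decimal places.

Wigner D-matrix element, Re=0.0963 Im=-0.4167

This is a Wigner D-matrix element — the rotation-matrix element ⟨l m'| R(α,β,γ) |l m⟩ in the angular-momentum basis.
First d^4_{2,3}(β=0.7628), then the phase factors e^{-i(2)α} and e^{-i(3)γ}:
With c≡cos(β/2)=0.928144 and s≡sin(β/2)=0.372220, N=[720·2·5040·1]^{1/2}=2693.993318
k∈{1,2} keeps every argument non-negative
  k=1: (−1)^0·2693.9933/(720)·0.9281^7·0.3722^1 = +0.826367
  k=2: (−1)^1·2693.9933/(240)·0.9281^5·0.3722^3 = -0.398715
d^4_{2,3}(0.7628) = +0.826367 -0.398715 = +0.427652
Phases: e^{-i·(2)·1.7242}=-0.953303+0.302017i, e^{-i·(3)·3.4872}=-0.508958+0.860791i ⇒ D=+0.096315-0.416664i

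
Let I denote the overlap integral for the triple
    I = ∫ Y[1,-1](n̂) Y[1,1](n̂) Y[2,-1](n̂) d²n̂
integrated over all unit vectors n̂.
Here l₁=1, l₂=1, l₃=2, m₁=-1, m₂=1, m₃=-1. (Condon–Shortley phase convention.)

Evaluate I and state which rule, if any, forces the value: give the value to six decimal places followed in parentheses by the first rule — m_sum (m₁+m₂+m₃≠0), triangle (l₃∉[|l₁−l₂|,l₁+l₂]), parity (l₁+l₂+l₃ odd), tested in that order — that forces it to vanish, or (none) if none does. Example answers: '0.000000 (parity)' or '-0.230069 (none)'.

0.000000 (m_sum)

Σmᵢ = -1 ≠ 0, so the φ-integral vanishes; I = 0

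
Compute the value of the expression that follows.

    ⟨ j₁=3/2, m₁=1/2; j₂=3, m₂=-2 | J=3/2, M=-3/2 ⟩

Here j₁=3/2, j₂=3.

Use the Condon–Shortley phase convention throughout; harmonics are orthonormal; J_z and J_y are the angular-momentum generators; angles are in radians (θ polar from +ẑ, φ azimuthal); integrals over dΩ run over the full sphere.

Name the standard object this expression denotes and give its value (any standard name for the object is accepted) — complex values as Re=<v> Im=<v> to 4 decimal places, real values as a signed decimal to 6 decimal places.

Clebsch–Gordan coefficient, −√(2/7) ≈ -0.534522

This is a Clebsch–Gordan (vector-coupling) coefficient.
√[4·3!0!3!/7! · 2!1!1!5!0!3!] = √(288/7)
  +(−1)^1/∏(1,2,0,0,0,3)! = -1/12  (running -1/12)
⟨..|..⟩ = √(288/7)·(-1/12) = -0.534522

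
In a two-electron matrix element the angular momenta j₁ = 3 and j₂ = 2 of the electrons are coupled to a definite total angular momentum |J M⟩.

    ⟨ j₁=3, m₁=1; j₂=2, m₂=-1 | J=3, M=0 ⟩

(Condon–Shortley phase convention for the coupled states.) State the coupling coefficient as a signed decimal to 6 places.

+√(1/30) ≈ +0.182574

√[7·2!4!2!/9! · 4!2!1!3!3!3!] = √(96/5)
  +(−1)^0/∏(0,2,2,1,2,1)! = 1/8  (running 1/8)
  +(−1)^1/∏(1,1,1,0,3,2)! = -1/12  (running 1/24)
⟨..|..⟩ = √(96/5)·(1/24) = +0.182574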